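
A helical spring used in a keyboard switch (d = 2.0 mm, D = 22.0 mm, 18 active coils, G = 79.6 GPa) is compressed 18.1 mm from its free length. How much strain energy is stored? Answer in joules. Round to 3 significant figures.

0.136 J

k = Gd⁴/(8D³N_a) = (79.6×10³)(2.0⁴)/(8·22.0³·18) = 0.83062 N/mm
U = ½kδ² = 0.5 × 0.83062 × 18.1² = 136.06 N·mm = 0.13606 J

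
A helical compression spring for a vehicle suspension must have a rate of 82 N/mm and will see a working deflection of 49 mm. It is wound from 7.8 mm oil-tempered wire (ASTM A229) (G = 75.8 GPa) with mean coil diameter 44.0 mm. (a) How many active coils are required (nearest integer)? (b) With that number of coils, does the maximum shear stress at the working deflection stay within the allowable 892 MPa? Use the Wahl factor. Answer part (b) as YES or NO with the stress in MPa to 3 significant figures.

N_a = Gd⁴/(8D³k) = (75.8×10³)(7.8⁴)/(8·44.0³·82) = 5.021 → N_a = 5
Actual rate k = Gd⁴/(8D³·5) = 82.344 N/mm
Working load F = kδ = 82.344·49 = 4034.8 N
C = 44.0/7.8 = 5.6410; K_W = (4C−1)/(4C−4)+0.615/C = 1.2706
τ_max = K_W·8FD/(πd³) = 1.2706·952.65 = 1210.5 MPa
τ_max > 892 MPa → exceeds allowable

(a) 5 coils; (b) NO, τ_max = 1210 MPa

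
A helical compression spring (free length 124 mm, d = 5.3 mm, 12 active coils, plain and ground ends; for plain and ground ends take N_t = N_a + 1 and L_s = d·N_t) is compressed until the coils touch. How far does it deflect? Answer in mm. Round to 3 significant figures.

55.1 mm

N_t = 13; L_s = 5.3·13 = 68.9 mm
δ_solid = L₀ − L_s = 124 − 68.9 = 55.1 mm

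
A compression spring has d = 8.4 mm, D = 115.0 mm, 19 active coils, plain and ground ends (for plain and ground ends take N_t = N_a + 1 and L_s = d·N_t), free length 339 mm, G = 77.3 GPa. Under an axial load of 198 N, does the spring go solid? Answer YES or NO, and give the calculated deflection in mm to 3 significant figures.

k = Gd⁴/(8D³N_a) = (77.3×10³)(8.4⁴)/(8·115.0³·19) = 1.6648 N/mm
N_t = 20; L_s = 8.4·20 = 168 mm; δ_solid = L₀ − L_s = 339 − 168 = 171 mm
δ = F/k = 198/1.6648 = 118.93 mm
δ < δ_solid → spring does not go solid

NO, δ = 119 mm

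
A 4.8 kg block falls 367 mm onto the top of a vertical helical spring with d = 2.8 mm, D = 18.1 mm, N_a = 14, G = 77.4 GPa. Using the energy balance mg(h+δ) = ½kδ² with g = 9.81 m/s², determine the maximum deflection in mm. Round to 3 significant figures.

76.3 mm

k = Gd⁴/(8D³N_a) = (77.4×10³)(2.8⁴)/(8·18.1³·14) = 7.1634 N/mm
W = mg = 4.8 × 9.81 = 47.088 N
½kδ² − Wδ − Wh = 0 → δ = (W + √(W² + 2kWh))/k
δ = (47.088 + √(2217.3 + 247586))/7.1634 = (47.088 + 499.8)/7.1634 = 76.345 mm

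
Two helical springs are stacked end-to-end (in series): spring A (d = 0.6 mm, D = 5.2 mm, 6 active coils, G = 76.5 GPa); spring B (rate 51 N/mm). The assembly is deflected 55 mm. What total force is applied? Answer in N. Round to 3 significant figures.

k_A = Gd⁴/(8D³N_a) = (76.5×10³)(0.6⁴)/(8·5.2³·6) = 1.469 N/mm
Series: 1/k_eq = 1/1.469 + 1/51 = 0.70035; k_eq = 1.4279 N/mm
F = k_eq·δ = 1.4279·55 = 78.532 N

78.5 N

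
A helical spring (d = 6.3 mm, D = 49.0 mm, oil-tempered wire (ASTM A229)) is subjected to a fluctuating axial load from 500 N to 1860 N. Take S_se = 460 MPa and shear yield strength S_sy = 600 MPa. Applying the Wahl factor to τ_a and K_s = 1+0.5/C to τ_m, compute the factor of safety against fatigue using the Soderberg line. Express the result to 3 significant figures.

C = D/d = 49.0/6.3 = 7.7778; K_W = (4C−1)/(4C−4)+0.615/C = 1.1897; K_s = 1+0.5/C = 1.0643
F_a = (F_max−F_min)/2 = 680 N; F_m = (F_max+F_min)/2 = 1180 N
τ_a = K_W·8F_aD/(πd³) = 1.1897 × 339.33 = 403.71 MPa
τ_m = K_s·8F_mD/(πd³) = 1.0643 × 588.84 = 626.69 MPa
Soderberg: 1/n_f = τ_a/S_se + τ_m/S_sy = 403.71/460 + 626.69/600 = 0.87763 + 1.04449 = 1.9221
n_f = 1/1.9221 = 0.5203

0.520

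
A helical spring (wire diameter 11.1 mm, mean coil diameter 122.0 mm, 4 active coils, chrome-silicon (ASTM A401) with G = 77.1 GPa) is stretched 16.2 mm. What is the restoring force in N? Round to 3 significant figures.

326 N

k = Gd⁴/(8D³N_a) = (77.1×10³)(11.1⁴)/(8·122.0³·4) = 20.143 N/mm
F = k·δ = 20.143 × 16.2 = 326.31 N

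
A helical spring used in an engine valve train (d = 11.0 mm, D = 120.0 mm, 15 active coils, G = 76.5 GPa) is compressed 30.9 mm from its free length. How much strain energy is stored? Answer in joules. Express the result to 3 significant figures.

2.58 J

k = Gd⁴/(8D³N_a) = (76.5×10³)(11.0⁴)/(8·120.0³·15) = 5.4014 N/mm
U = ½kδ² = 0.5 × 5.4014 × 30.9² = 2578.7 N·mm = 2.5787 J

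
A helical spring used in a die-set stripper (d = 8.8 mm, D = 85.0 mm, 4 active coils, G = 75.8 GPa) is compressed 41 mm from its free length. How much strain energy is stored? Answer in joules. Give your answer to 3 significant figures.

k = Gd⁴/(8D³N_a) = (75.8×10³)(8.8⁴)/(8·85.0³·4) = 23.131 N/mm
U = ½kδ² = 0.5 × 23.131 × 41² = 19442 N·mm = 19.442 J

19.4 J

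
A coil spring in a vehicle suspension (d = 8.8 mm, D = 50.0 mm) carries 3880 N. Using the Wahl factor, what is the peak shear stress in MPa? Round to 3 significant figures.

Spring index C = D/d = 50.0/8.8 = 5.6818
K_W = (4C−1)/(4C−4) + 0.615/C = 21.727/18.727 + 0.1082 = 1.2684
τ₀ = 8FD/(πd³) = 8·3880·50.0/(π·8.8³) = 1.552e+06/2140.9 = 724.93 MPa
τ_max = K·τ₀ = 1.2684 × 724.93 = 919.52 MPa

920 MPa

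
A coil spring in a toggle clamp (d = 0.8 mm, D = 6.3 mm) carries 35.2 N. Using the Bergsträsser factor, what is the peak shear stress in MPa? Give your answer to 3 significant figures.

1300 MPa

Spring index C = D/d = 6.3/0.8 = 7.8750
K_B = (4C+2)/(4C−3) = 33.500/28.500 = 1.1754
τ₀ = 8FD/(πd³) = 8·35.2·6.3/(π·0.8³) = 1774.08/1.6085 = 1102.9 MPa
τ_max = K·τ₀ = 1.1754 × 1102.9 = 1296.4 MPa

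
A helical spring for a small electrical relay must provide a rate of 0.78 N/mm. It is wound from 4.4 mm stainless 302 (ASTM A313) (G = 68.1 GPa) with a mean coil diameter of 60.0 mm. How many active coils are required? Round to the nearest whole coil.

N_a = Gd⁴/(8D³k) = (68.1×10³ × 4.4⁴)/(8 × 60.0³ × 0.78)
    = 2.55245e+07 / 1.34784e+06 = 18.94 → 19 coils

19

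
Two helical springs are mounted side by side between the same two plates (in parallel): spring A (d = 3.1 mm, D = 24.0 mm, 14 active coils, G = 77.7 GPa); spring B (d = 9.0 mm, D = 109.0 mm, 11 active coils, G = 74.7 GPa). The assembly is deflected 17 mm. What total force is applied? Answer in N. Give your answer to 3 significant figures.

k_A = Gd⁴/(8D³N_a) = (77.7×10³)(3.1⁴)/(8·24.0³·14) = 4.6346 N/mm
k_B = Gd⁴/(8D³N_a) = (74.7×10³)(9.0⁴)/(8·109.0³·11) = 4.3006 N/mm
Parallel: k_eq = 4.6346 + 4.3006 = 8.9352 N/mm
F = k_eq·δ = 8.9352·17 = 151.9 N

152 N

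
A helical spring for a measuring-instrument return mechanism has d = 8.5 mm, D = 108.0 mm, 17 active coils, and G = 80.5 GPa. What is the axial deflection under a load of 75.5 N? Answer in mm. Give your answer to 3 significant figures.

30.8 mm

k = Gd⁴/(8D³N_a) = (80.5×10³)(8.5⁴)/(8·108.0³·17) = 2.4528 N/mm
δ = F/k = 75.5 / 2.4528 = 30.781 mm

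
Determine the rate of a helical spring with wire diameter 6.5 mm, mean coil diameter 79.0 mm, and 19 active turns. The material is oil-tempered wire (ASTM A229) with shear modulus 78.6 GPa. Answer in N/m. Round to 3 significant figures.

k = Gd⁴/(8D³N_a) = (78.6×10³ × 6.5⁴) / (8 × 79.0³ × 19)
  = 1.40306e+08 / 7.49419e+07 = 1.8722 N/mm = 1872.2 N/m

1870 N/m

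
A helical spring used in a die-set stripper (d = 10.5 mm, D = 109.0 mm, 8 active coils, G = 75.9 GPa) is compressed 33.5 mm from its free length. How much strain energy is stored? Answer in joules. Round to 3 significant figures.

k = Gd⁴/(8D³N_a) = (75.9×10³)(10.5⁴)/(8·109.0³·8) = 11.131 N/mm
U = ½kδ² = 0.5 × 11.131 × 33.5² = 6246 N·mm = 6.246 J

6.25 J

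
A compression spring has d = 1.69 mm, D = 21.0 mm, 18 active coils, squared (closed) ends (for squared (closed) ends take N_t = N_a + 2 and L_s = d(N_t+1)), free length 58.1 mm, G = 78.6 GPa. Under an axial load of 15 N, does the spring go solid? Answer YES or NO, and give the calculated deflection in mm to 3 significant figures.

k = Gd⁴/(8D³N_a) = (78.6×10³)(1.69⁴)/(8·21.0³·18) = 0.48078 N/mm
N_t = 20; L_s = 1.69·21 = 35.49 mm; δ_solid = L₀ − L_s = 58.1 − 35.49 = 22.61 mm
δ = F/k = 15/0.48078 = 31.199 mm
δ ≥ δ_solid → spring goes solid

YES, δ = 31.2 mm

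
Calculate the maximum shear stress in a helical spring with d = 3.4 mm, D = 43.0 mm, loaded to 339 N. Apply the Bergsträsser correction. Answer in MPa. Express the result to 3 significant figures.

Spring index C = D/d = 43.0/3.4 = 12.6471
K_B = (4C+2)/(4C−3) = 52.588/47.588 = 1.1051
τ₀ = 8FD/(πd³) = 8·339·43.0/(π·3.4³) = 116616/123.48 = 944.43 MPa
τ_max = K·τ₀ = 1.1051 × 944.43 = 1043.7 MPa

1040 MPa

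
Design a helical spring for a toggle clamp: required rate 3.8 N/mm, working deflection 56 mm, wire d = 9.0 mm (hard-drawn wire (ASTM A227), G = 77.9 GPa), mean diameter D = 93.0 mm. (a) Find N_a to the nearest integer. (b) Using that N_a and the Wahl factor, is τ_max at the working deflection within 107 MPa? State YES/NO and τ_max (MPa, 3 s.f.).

(a) 21 coils; (b) YES, τ_max = 78.4 MPa

N_a = Gd⁴/(8D³k) = (77.9×10³)(9.0⁴)/(8·93.0³·3.8) = 20.9 → N_a = 21
Actual rate k = Gd⁴/(8D³·21) = 3.7822 N/mm
Working load F = kδ = 3.7822·56 = 211.81 N
C = 93.0/9.0 = 10.3333; K_W = (4C−1)/(4C−4)+0.615/C = 1.1399
τ_max = K_W·8FD/(πd³) = 1.1399·68.807 = 78.431 MPa
τ_max ≤ 107 MPa → acceptable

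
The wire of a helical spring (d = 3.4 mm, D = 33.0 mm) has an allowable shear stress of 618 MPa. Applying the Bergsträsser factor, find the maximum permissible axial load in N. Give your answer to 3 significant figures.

254 N

C = D/d = 33.0/3.4 = 9.7059
K_B = (4C+2)/(4C−3) = 40.824/35.824 = 1.1396
τ_max = K·8FD/(πd³) → F_max = τ_allow·πd³/(8DK)
F_max = 618·π·3.4³/(8·33.0·1.1396) = 76309/300.85 = 253.65 N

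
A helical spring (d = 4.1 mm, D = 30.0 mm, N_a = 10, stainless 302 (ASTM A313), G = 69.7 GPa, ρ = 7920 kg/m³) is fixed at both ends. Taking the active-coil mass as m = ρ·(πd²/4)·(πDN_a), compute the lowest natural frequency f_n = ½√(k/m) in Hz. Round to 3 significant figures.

152 Hz

k = Gd⁴/(8D³N_a) = (69.7×10³)(4.1⁴)/(8·30.0³·10) = 9.1183 N/mm = 9118.3 N/m
Wire length L = πDN_a = π·30.0·10 = 942.48 mm
m = ρ·(πd²/4)·L = 7920 × 13.203×10⁻⁶ m² × 0.94248 m = 0.098549 kg
f_n = ½√(k/m) = 0.5·√(9118.3/0.098549) = 0.5·√(92525) = 152.09 Hz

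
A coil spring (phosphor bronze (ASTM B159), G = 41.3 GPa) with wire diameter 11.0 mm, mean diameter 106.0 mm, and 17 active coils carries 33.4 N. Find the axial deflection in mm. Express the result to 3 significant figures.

k = Gd⁴/(8D³N_a) = (41.3×10³)(11.0⁴)/(8·106.0³·17) = 3.7331 N/mm
δ = F/k = 33.4 / 3.7331 = 8.9471 mm

8.95 mm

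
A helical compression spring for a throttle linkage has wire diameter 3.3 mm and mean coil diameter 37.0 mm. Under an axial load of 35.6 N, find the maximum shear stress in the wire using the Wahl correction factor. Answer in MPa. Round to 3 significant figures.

105 MPa

Spring index C = D/d = 37.0/3.3 = 11.2121
K_W = (4C−1)/(4C−4) + 0.615/C = 43.848/40.848 + 0.0549 = 1.1283
τ₀ = 8FD/(πd³) = 8·35.6·37.0/(π·3.3³) = 10537.6/112.9 = 93.336 MPa
τ_max = K·τ₀ = 1.1283 × 93.336 = 105.31 MPa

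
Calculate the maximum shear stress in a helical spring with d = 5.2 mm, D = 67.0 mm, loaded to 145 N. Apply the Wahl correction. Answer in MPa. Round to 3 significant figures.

195 MPa

Spring index C = D/d = 67.0/5.2 = 12.8846
K_W = (4C−1)/(4C−4) + 0.615/C = 50.538/47.538 + 0.0477 = 1.1108
τ₀ = 8FD/(πd³) = 8·145·67.0/(π·5.2³) = 77720/441.73 = 175.94 MPa
τ_max = K·τ₀ = 1.1108 × 175.94 = 195.44 MPa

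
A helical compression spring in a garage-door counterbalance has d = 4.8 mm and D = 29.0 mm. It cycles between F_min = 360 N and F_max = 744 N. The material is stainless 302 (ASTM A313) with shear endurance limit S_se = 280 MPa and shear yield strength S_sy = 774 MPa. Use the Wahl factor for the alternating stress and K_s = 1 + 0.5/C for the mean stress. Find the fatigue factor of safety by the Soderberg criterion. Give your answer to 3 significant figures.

0.919

C = D/d = 29.0/4.8 = 6.0417; K_W = (4C−1)/(4C−4)+0.615/C = 1.2506; K_s = 1+0.5/C = 1.0828
F_a = (F_max−F_min)/2 = 192 N; F_m = (F_max+F_min)/2 = 552 N
τ_a = K_W·8F_aD/(πd³) = 1.2506 × 128.21 = 160.33 MPa
τ_m = K_s·8F_mD/(πd³) = 1.0828 × 368.6 = 399.1 MPa
Soderberg: 1/n_f = τ_a/S_se + τ_m/S_sy = 160.33/280 + 399.1/774 = 0.57261 + 0.51564 = 1.0882
n_f = 1/1.0882 = 0.9189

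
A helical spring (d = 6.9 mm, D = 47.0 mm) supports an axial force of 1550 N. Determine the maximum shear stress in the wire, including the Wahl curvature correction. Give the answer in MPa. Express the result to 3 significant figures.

Spring index C = D/d = 47.0/6.9 = 6.8116
K_W = (4C−1)/(4C−4) + 0.615/C = 26.246/23.246 + 0.0903 = 1.2193
τ₀ = 8FD/(πd³) = 8·1550·47.0/(π·6.9³) = 582800/1032 = 564.71 MPa
τ_max = K·τ₀ = 1.2193 × 564.71 = 688.57 MPa

689 MPa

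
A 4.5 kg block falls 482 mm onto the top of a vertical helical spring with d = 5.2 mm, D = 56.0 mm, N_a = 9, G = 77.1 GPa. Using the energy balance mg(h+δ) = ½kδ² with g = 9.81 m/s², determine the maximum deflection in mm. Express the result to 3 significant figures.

k = Gd⁴/(8D³N_a) = (77.1×10³)(5.2⁴)/(8·56.0³·9) = 4.4583 N/mm
W = mg = 4.5 × 9.81 = 44.145 N
½kδ² − Wδ − Wh = 0 → δ = (W + √(W² + 2kWh))/k
δ = (44.145 + √(1948.8 + 189727))/4.4583 = (44.145 + 437.81)/4.4583 = 108.1 mm

108 mm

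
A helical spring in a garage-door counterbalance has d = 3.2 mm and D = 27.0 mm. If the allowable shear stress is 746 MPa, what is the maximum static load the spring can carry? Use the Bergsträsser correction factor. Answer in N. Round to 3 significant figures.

306 N

C = D/d = 27.0/3.2 = 8.4375
K_B = (4C+2)/(4C−3) = 35.750/30.750 = 1.1626
τ_max = K·8FD/(πd³) → F_max = τ_allow·πd³/(8DK)
F_max = 746·π·3.2³/(8·27.0·1.1626) = 76796/251.12 = 305.81 N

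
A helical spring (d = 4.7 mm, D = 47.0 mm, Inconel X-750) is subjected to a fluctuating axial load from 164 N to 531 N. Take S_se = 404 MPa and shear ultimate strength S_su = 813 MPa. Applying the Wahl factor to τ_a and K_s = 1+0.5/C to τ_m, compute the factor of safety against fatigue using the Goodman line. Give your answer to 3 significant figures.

0.895

C = D/d = 47.0/4.7 = 10.0000; K_W = (4C−1)/(4C−4)+0.615/C = 1.1448; K_s = 1+0.5/C = 1.0500
F_a = (F_max−F_min)/2 = 183.5 N; F_m = (F_max+F_min)/2 = 347.5 N
τ_a = K_W·8F_aD/(πd³) = 1.1448 × 211.53 = 242.17 MPa
τ_m = K_s·8F_mD/(πd³) = 1.0500 × 400.59 = 420.62 MPa
Goodman: 1/n_f = τ_a/S_se + τ_m/S_su = 242.17/404 + 420.62/813 = 0.59943 + 0.51737 = 1.1168
n_f = 1/1.1168 = 0.8954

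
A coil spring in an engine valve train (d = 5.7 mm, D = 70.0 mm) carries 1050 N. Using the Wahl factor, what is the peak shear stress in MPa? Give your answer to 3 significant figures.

Spring index C = D/d = 70.0/5.7 = 12.2807
K_W = (4C−1)/(4C−4) + 0.615/C = 48.123/45.123 + 0.0501 = 1.1166
τ₀ = 8FD/(πd³) = 8·1050·70.0/(π·5.7³) = 588000/581.8 = 1010.7 MPa
τ_max = K·τ₀ = 1.1166 × 1010.7 = 1128.5 MPa

1130 MPa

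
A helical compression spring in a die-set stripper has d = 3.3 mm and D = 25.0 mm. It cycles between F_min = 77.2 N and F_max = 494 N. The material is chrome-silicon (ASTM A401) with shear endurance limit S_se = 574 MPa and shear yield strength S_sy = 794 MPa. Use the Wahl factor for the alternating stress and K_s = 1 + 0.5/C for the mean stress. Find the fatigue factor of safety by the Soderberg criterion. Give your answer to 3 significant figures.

C = D/d = 25.0/3.3 = 7.5758; K_W = (4C−1)/(4C−4)+0.615/C = 1.1952; K_s = 1+0.5/C = 1.0660
F_a = (F_max−F_min)/2 = 208.4 N; F_m = (F_max+F_min)/2 = 285.6 N
τ_a = K_W·8F_aD/(πd³) = 1.1952 × 369.18 = 441.25 MPa
τ_m = K_s·8F_mD/(πd³) = 1.0660 × 505.94 = 539.33 MPa
Soderberg: 1/n_f = τ_a/S_se + τ_m/S_sy = 441.25/574 + 539.33/794 = 0.76874 + 0.67926 = 1.448
n_f = 1/1.448 = 0.6906

0.691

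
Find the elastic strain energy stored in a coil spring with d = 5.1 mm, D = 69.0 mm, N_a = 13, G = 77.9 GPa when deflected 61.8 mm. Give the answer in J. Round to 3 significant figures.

k = Gd⁴/(8D³N_a) = (77.9×10³)(5.1⁴)/(8·69.0³·13) = 1.5425 N/mm
U = ½kδ² = 0.5 × 1.5425 × 61.8² = 2945.7 N·mm = 2.9457 J

2.95 J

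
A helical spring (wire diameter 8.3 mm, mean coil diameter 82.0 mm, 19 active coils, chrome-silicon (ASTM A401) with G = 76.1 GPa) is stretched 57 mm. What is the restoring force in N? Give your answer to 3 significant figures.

246 N

k = Gd⁴/(8D³N_a) = (76.1×10³)(8.3⁴)/(8·82.0³·19) = 4.3094 N/mm
F = k·δ = 4.3094 × 57 = 245.63 N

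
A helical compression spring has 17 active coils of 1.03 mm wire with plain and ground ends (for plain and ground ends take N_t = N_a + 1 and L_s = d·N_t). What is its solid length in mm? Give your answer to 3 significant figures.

18.5 mm

plain and ground ends: N_t = N_a + 1 = 17 + 1 = 18
L_s = d·N_t = 1.03 × 18 = 18.54 mm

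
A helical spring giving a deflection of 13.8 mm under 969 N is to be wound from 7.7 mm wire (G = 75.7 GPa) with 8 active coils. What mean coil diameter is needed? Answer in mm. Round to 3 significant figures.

39.0 mm

Required rate k = F/δ = 969/13.8 = 70.217 N/mm
D = (Gd⁴/(8N_a·k))^(1/3) = (75.7×10³·7.7⁴/(8·8·70.217))^(1/3)
  = (59215.3)^(1/3) = 38.9773 mm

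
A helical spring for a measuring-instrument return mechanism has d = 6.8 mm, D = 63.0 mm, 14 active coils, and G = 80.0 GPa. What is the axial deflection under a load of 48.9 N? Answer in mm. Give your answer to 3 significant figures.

k = Gd⁴/(8D³N_a) = (80.0×10³)(6.8⁴)/(8·63.0³·14) = 6.1078 N/mm
δ = F/k = 48.9 / 6.1078 = 8.0061 mm

8.01 mm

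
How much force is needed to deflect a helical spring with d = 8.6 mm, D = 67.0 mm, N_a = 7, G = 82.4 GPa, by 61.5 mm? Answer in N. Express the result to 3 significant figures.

k = Gd⁴/(8D³N_a) = (82.4×10³)(8.6⁴)/(8·67.0³·7) = 26.761 N/mm
F = k·δ = 26.761 × 61.5 = 1645.8 N

1650 N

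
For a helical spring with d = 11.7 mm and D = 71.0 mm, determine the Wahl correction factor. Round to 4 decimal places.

1.2493

C = D/d = 71.0/11.7 = 6.0684
K_W = (4C−1)/(4C−4) + 0.615/C = 23.274/20.274 + 0.1013 = 1.2493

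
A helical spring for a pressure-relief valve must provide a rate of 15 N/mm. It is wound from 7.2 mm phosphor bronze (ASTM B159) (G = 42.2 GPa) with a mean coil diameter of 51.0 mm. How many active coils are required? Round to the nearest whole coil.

7

N_a = Gd⁴/(8D³k) = (42.2×10³ × 7.2⁴)/(8 × 51.0³ × 15)
    = 1.13408e+08 / 1.59181e+07 = 7.124 → 7 coils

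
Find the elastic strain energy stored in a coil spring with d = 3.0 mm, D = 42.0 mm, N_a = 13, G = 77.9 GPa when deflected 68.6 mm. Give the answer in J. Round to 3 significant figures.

k = Gd⁴/(8D³N_a) = (77.9×10³)(3.0⁴)/(8·42.0³·13) = 0.81892 N/mm
U = ½kδ² = 0.5 × 0.81892 × 68.6² = 1926.9 N·mm = 1.9269 J

1.93 J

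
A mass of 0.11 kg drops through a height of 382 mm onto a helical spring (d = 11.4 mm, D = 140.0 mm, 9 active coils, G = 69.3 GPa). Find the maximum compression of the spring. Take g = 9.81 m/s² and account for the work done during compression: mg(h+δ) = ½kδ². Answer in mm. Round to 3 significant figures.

k = Gd⁴/(8D³N_a) = (69.3×10³)(11.4⁴)/(8·140.0³·9) = 5.9243 N/mm
W = mg = 0.11 × 9.81 = 1.0791 N
½kδ² − Wδ − Wh = 0 → δ = (W + √(W² + 2kWh))/k
δ = (1.0791 + √(1.1645 + 4884.17))/5.9243 = (1.0791 + 69.895)/5.9243 = 11.98 mm

12.0 mm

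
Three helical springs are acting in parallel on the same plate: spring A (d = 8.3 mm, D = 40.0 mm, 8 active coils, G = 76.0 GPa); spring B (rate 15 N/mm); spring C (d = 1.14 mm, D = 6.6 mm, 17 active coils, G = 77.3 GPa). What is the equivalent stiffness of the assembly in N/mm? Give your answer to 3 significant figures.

k_A = Gd⁴/(8D³N_a) = (76.0×10³)(8.3⁴)/(8·40.0³·8) = 88.057 N/mm
k_C = Gd⁴/(8D³N_a) = (77.3×10³)(1.14⁴)/(8·6.6³·17) = 3.3391 N/mm
Parallel: k_eq = 88.057 + 15 + 3.3391 = 106.4 N/mm

106 N/mm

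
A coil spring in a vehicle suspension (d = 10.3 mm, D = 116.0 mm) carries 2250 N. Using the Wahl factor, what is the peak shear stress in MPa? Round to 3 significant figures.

686 MPa

Spring index C = D/d = 116.0/10.3 = 11.2621
K_W = (4C−1)/(4C−4) + 0.615/C = 44.049/41.049 + 0.0546 = 1.1277
τ₀ = 8FD/(πd³) = 8·2250·116.0/(π·10.3³) = 2.088e+06/3432.9 = 608.23 MPa
τ_max = K·τ₀ = 1.1277 × 608.23 = 685.9 MPa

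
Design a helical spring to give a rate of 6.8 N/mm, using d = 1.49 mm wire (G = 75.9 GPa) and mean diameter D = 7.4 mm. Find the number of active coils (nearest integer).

N_a = Gd⁴/(8D³k) = (75.9×10³ × 1.49⁴)/(8 × 7.4³ × 6.8)
    = 374099 / 22044.2 = 16.97 → 17 coils

17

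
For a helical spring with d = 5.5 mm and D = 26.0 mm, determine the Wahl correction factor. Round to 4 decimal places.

1.3313

C = D/d = 26.0/5.5 = 4.7273
K_W = (4C−1)/(4C−4) + 0.615/C = 17.909/14.909 + 0.1301 = 1.3313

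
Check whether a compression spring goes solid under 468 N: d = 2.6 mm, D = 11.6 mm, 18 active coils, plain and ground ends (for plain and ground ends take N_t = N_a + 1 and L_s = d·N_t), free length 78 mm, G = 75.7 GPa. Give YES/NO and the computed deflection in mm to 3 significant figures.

YES, δ = 30.4 mm

k = Gd⁴/(8D³N_a) = (75.7×10³)(2.6⁴)/(8·11.6³·18) = 15.391 N/mm
N_t = 19; L_s = 2.6·19 = 49.4 mm; δ_solid = L₀ − L_s = 78 − 49.4 = 28.6 mm
δ = F/k = 468/15.391 = 30.408 mm
δ ≥ δ_solid → spring goes solid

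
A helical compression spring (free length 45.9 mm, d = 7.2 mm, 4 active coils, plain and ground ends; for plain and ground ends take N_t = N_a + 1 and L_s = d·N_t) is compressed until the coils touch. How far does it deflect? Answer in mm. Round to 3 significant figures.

9.90 mm

N_t = 5; L_s = 7.2·5 = 36 mm
δ_solid = L₀ − L_s = 45.9 − 36 = 9.9 mm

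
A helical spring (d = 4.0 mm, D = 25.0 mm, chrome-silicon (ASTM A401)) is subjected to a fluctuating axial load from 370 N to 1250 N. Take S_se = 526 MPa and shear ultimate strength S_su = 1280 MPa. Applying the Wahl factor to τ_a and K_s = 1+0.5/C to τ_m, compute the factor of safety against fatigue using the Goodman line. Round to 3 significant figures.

0.584

C = D/d = 25.0/4.0 = 6.2500; K_W = (4C−1)/(4C−4)+0.615/C = 1.2413; K_s = 1+0.5/C = 1.0800
F_a = (F_max−F_min)/2 = 440 N; F_m = (F_max+F_min)/2 = 810 N
τ_a = K_W·8F_aD/(πd³) = 1.2413 × 437.68 = 543.27 MPa
τ_m = K_s·8F_mD/(πd³) = 1.0800 × 805.72 = 870.18 MPa
Goodman: 1/n_f = τ_a/S_se + τ_m/S_su = 543.27/526 + 870.18/1280 = 1.03283 + 0.67983 = 1.7127
n_f = 1/1.7127 = 0.5839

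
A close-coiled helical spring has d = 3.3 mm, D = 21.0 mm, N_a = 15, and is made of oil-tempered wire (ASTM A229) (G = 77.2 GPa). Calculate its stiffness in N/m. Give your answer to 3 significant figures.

8240 N/m

k = Gd⁴/(8D³N_a) = (77.2×10³ × 3.3⁴) / (8 × 21.0³ × 15)
  = 9.15531e+06 / 1.11132e+06 = 8.2382 N/mm = 8238.2 N/m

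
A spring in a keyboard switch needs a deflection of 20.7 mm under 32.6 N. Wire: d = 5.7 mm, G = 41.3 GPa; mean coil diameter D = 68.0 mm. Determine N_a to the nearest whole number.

Required rate k = F/δ = 32.6/20.7 = 1.5749 N/mm
N_a = Gd⁴/(8D³k) = (41.3×10³ × 5.7⁴)/(8 × 68.0³ × 1.5749)
    = 4.35963e+07 / 3.96154e+06 = 11 → 11 coils

11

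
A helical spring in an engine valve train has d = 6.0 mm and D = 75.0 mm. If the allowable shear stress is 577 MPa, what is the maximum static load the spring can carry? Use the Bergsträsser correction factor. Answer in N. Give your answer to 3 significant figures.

590 N

C = D/d = 75.0/6.0 = 12.5000
K_B = (4C+2)/(4C−3) = 52.000/47.000 = 1.1064
τ_max = K·8FD/(πd³) → F_max = τ_allow·πd³/(8DK)
F_max = 577·π·6.0³/(8·75.0·1.1064) = 3.9154e+05/663.83 = 589.82 N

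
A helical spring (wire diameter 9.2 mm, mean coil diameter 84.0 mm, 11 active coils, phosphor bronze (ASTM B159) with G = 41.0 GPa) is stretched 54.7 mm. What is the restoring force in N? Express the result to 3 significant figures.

k = Gd⁴/(8D³N_a) = (41.0×10³)(9.2⁴)/(8·84.0³·11) = 5.6314 N/mm
F = k·δ = 5.6314 × 54.7 = 308.04 N

308 N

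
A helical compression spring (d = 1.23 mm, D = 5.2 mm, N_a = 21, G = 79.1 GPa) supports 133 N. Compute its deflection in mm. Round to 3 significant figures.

17.4 mm

k = Gd⁴/(8D³N_a) = (79.1×10³)(1.23⁴)/(8·5.2³·21) = 7.6644 N/mm
δ = F/k = 133 / 7.6644 = 17.353 mm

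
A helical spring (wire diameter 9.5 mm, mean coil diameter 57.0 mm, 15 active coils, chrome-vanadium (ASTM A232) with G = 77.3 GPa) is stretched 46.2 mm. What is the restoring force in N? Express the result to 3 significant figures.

k = Gd⁴/(8D³N_a) = (77.3×10³)(9.5⁴)/(8·57.0³·15) = 28.331 N/mm
F = k·δ = 28.331 × 46.2 = 1308.9 N

1310 N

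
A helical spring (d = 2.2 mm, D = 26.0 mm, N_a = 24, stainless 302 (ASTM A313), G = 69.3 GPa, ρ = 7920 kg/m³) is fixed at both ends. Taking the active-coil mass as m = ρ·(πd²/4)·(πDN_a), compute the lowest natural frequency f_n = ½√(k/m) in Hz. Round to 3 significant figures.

k = Gd⁴/(8D³N_a) = (69.3×10³)(2.2⁴)/(8·26.0³·24) = 0.48106 N/mm = 481.06 N/m
Wire length L = πDN_a = π·26.0·24 = 1960.4 mm
m = ρ·(πd²/4)·L = 7920 × 3.8013×10⁻⁶ m² × 1.9604 m = 0.059019 kg
f_n = ½√(k/m) = 0.5·√(481.06/0.059019) = 0.5·√(8150.9) = 45.141 Hz

45.1 Hz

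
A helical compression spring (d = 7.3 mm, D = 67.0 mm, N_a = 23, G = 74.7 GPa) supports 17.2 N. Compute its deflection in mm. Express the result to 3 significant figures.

4.49 mm

k = Gd⁴/(8D³N_a) = (74.7×10³)(7.3⁴)/(8·67.0³·23) = 3.8333 N/mm
δ = F/k = 17.2 / 3.8333 = 4.487 mm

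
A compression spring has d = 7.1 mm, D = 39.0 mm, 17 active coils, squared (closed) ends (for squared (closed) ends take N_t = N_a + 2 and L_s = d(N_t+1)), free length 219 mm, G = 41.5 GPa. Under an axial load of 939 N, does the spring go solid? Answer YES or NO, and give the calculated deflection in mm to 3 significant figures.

NO, δ = 71.8 mm

k = Gd⁴/(8D³N_a) = (41.5×10³)(7.1⁴)/(8·39.0³·17) = 13.072 N/mm
N_t = 19; L_s = 7.1·20 = 142 mm; δ_solid = L₀ − L_s = 219 − 142 = 77 mm
δ = F/k = 939/13.072 = 71.832 mm
δ < δ_solid → spring does not go solid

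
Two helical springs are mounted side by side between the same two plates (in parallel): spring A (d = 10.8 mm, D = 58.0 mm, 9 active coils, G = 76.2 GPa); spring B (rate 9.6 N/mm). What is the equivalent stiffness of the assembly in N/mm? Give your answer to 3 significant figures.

k_A = Gd⁴/(8D³N_a) = (76.2×10³)(10.8⁴)/(8·58.0³·9) = 73.796 N/mm
Parallel: k_eq = 73.796 + 9.6 = 83.396 N/mm

83.4 N/mm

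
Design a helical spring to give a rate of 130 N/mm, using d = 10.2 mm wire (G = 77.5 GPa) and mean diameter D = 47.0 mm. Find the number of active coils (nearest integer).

N_a = Gd⁴/(8D³k) = (77.5×10³ × 10.2⁴)/(8 × 47.0³ × 130)
    = 8.38885e+08 / 1.07976e+08 = 7.769 → 8 coils

8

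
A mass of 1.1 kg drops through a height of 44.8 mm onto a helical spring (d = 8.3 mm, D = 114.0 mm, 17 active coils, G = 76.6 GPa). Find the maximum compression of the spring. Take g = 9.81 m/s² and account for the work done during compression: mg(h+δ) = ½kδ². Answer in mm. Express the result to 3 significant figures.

29.9 mm

k = Gd⁴/(8D³N_a) = (76.6×10³)(8.3⁴)/(8·114.0³·17) = 1.8042 N/mm
W = mg = 1.1 × 9.81 = 10.791 N
½kδ² − Wδ − Wh = 0 → δ = (W + √(W² + 2kWh))/k
δ = (10.791 + √(116.45 + 1744.45))/1.8042 = (10.791 + 43.138)/1.8042 = 29.891 mm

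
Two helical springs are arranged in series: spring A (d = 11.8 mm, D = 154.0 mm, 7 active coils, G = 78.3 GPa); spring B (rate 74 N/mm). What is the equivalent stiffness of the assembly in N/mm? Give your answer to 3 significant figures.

6.75 N/mm

k_A = Gd⁴/(8D³N_a) = (78.3×10³)(11.8⁴)/(8·154.0³·7) = 7.4223 N/mm
Series: 1/k_eq = 1/7.4223 + 1/74 = 0.14824; k_eq = 6.7457 N/mm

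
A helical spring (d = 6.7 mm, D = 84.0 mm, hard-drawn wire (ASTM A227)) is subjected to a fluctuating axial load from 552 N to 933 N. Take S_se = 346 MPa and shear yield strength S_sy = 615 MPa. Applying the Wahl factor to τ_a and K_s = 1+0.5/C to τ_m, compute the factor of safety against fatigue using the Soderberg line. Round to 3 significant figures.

C = D/d = 84.0/6.7 = 12.5373; K_W = (4C−1)/(4C−4)+0.615/C = 1.1141; K_s = 1+0.5/C = 1.0399
F_a = (F_max−F_min)/2 = 190.5 N; F_m = (F_max+F_min)/2 = 742.5 N
τ_a = K_W·8F_aD/(πd³) = 1.1141 × 135.48 = 150.94 MPa
τ_m = K_s·8F_mD/(πd³) = 1.0399 × 528.07 = 549.13 MPa
Soderberg: 1/n_f = τ_a/S_se + τ_m/S_sy = 150.94/346 + 549.13/615 = 0.43624 + 0.89289 = 1.3291
n_f = 1/1.3291 = 0.7524

0.752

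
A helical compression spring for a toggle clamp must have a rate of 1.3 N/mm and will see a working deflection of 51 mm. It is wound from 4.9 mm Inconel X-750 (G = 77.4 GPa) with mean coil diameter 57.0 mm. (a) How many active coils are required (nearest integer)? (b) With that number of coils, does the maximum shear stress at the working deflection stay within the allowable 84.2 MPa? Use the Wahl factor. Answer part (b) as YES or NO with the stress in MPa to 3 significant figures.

(a) 23 coils; (b) NO, τ_max = 92.6 MPa

N_a = Gd⁴/(8D³k) = (77.4×10³)(4.9⁴)/(8·57.0³·1.3) = 23.17 → N_a = 23
Actual rate k = Gd⁴/(8D³·23) = 1.3094 N/mm
Working load F = kδ = 1.3094·51 = 66.781 N
C = 57.0/4.9 = 11.6327; K_W = (4C−1)/(4C−4)+0.615/C = 1.1234
τ_max = K_W·8FD/(πd³) = 1.1234·82.391 = 92.559 MPa
τ_max > 84.2 MPa → exceeds allowable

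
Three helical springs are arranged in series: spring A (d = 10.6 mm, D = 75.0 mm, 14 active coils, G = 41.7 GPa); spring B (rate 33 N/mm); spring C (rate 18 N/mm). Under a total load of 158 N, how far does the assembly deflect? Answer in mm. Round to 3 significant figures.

27.7 mm

k_A = Gd⁴/(8D³N_a) = (41.7×10³)(10.6⁴)/(8·75.0³·14) = 11.142 N/mm
Series: 1/k_eq = 1/11.142 + 1/33 + 1/18 = 0.17561; k_eq = 5.6944 N/mm
δ = F/k_eq = 158/5.6944 = 27.746 mm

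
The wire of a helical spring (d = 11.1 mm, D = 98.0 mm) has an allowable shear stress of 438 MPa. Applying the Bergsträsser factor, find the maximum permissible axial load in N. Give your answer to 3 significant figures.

C = D/d = 98.0/11.1 = 8.8288
K_B = (4C+2)/(4C−3) = 37.315/32.315 = 1.1547
τ_max = K·8FD/(πd³) → F_max = τ_allow·πd³/(8DK)
F_max = 438·π·11.1³/(8·98.0·1.1547) = 1.8819e+06/905.3 = 2078.7 N

2080 N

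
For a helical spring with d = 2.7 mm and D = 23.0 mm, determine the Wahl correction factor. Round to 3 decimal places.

1.172

C = D/d = 23.0/2.7 = 8.5185
K_W = (4C−1)/(4C−4) + 0.615/C = 33.074/30.074 + 0.0722 = 1.1719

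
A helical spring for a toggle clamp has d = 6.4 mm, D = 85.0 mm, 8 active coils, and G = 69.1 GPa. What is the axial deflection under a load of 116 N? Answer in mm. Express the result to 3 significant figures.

k = Gd⁴/(8D³N_a) = (69.1×10³)(6.4⁴)/(8·85.0³·8) = 2.9496 N/mm
δ = F/k = 116 / 2.9496 = 39.328 mm

39.3 mm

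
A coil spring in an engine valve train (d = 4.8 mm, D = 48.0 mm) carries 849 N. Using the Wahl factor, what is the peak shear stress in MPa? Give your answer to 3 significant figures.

1070 MPa

Spring index C = D/d = 48.0/4.8 = 10.0000
K_W = (4C−1)/(4C−4) + 0.615/C = 39.000/36.000 + 0.0615 = 1.1448
τ₀ = 8FD/(πd³) = 8·849·48.0/(π·4.8³) = 326016/347.44 = 938.35 MPa
τ_max = K·τ₀ = 1.1448 × 938.35 = 1074.3 MPa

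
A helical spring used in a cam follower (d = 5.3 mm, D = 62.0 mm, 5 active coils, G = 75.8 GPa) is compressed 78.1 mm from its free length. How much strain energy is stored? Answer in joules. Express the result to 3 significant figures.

k = Gd⁴/(8D³N_a) = (75.8×10³)(5.3⁴)/(8·62.0³·5) = 6.2739 N/mm
U = ½kδ² = 0.5 × 6.2739 × 78.1² = 19134 N·mm = 19.134 J

19.1 J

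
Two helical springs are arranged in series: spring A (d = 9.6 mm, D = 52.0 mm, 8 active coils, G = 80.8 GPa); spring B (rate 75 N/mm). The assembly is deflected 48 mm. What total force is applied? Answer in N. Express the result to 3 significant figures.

1820 N

k_A = Gd⁴/(8D³N_a) = (80.8×10³)(9.6⁴)/(8·52.0³·8) = 76.262 N/mm
Series: 1/k_eq = 1/76.262 + 1/75 = 0.026446; k_eq = 37.813 N/mm
F = k_eq·δ = 37.813·48 = 1815 N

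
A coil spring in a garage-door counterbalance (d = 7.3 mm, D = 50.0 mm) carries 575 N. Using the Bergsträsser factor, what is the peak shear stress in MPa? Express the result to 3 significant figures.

227 MPa

Spring index C = D/d = 50.0/7.3 = 6.8493
K_B = (4C+2)/(4C−3) = 29.397/24.397 = 1.2049
τ₀ = 8FD/(πd³) = 8·575·50.0/(π·7.3³) = 230000/1222.1 = 188.2 MPa
τ_max = K·τ₀ = 1.2049 × 188.2 = 226.76 MPa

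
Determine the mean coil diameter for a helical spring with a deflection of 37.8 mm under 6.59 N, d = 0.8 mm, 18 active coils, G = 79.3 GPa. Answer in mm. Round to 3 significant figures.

Required rate k = F/δ = 6.59/37.8 = 0.17434 N/mm
D = (Gd⁴/(8N_a·k))^(1/3) = (79.3×10³·0.8⁴/(8·18·0.17434))^(1/3)
  = (1293.83)^(1/3) = 10.8966 mm

10.9 mm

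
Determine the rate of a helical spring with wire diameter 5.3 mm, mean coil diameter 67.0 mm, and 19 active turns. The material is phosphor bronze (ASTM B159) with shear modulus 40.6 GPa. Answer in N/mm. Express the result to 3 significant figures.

k = Gd⁴/(8D³N_a) = (40.6×10³ × 5.3⁴) / (8 × 67.0³ × 19)
  = 3.20354e+07 / 4.5716e+07 = 0.70075 N/mm

0.701 N/mm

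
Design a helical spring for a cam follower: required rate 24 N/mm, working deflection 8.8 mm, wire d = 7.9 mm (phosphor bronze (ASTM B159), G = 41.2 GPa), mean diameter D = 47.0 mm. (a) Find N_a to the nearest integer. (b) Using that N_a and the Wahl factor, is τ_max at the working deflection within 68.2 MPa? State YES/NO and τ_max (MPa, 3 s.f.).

N_a = Gd⁴/(8D³k) = (41.2×10³)(7.9⁴)/(8·47.0³·24) = 8.05 → N_a = 8
Actual rate k = Gd⁴/(8D³·8) = 24.151 N/mm
Working load F = kδ = 24.151·8.8 = 212.53 N
C = 47.0/7.9 = 5.9494; K_W = (4C−1)/(4C−4)+0.615/C = 1.2549
τ_max = K_W·8FD/(πd³) = 1.2549·51.591 = 64.742 MPa
τ_max ≤ 68.2 MPa → acceptable

(a) 8 coils; (b) YES, τ_max = 64.7 MPa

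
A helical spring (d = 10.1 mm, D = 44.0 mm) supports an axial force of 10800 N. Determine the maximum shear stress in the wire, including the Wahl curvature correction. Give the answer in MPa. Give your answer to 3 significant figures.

Spring index C = D/d = 44.0/10.1 = 4.3564
K_W = (4C−1)/(4C−4) + 0.615/C = 16.426/13.426 + 0.1412 = 1.3646
τ₀ = 8FD/(πd³) = 8·10800·44.0/(π·10.1³) = 3.8016e+06/3236.8 = 1174.5 MPa
τ_max = K·τ₀ = 1.3646 × 1174.5 = 1602.7 MPa

1600 MPa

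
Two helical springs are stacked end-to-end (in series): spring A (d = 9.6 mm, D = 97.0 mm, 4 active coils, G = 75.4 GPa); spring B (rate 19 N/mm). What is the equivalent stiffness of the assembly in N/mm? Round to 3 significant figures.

k_A = Gd⁴/(8D³N_a) = (75.4×10³)(9.6⁴)/(8·97.0³·4) = 21.928 N/mm
Series: 1/k_eq = 1/21.928 + 1/19 = 0.098236; k_eq = 10.18 N/mm

10.2 N/mm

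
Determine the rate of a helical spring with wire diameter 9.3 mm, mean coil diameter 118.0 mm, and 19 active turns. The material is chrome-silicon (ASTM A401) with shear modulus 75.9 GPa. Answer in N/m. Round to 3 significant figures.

2270 N/m

k = Gd⁴/(8D³N_a) = (75.9×10³ × 9.3⁴) / (8 × 118.0³ × 19)
  = 5.67771e+08 / 2.49741e+08 = 2.2734 N/mm = 2273.4 N/m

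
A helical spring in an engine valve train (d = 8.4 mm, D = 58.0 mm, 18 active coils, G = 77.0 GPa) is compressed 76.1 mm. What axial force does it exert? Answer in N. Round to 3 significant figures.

k = Gd⁴/(8D³N_a) = (77.0×10³)(8.4⁴)/(8·58.0³·18) = 13.645 N/mm
F = k·δ = 13.645 × 76.1 = 1038.4 N

1040 N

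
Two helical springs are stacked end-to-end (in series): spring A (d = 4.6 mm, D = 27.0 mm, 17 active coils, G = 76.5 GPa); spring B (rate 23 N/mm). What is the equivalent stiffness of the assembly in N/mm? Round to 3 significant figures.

k_A = Gd⁴/(8D³N_a) = (76.5×10³)(4.6⁴)/(8·27.0³·17) = 12.796 N/mm
Series: 1/k_eq = 1/12.796 + 1/23 = 0.12163; k_eq = 8.2217 N/mm

8.22 N/mm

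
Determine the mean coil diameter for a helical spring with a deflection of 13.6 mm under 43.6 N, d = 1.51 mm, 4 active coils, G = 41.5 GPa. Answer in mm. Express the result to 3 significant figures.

Required rate k = F/δ = 43.6/13.6 = 3.2059 N/mm
D = (Gd⁴/(8N_a·k))^(1/3) = (41.5×10³·1.51⁴/(8·4·3.2059))^(1/3)
  = (2103.09)^(1/3) = 12.8121 mm

12.8 mm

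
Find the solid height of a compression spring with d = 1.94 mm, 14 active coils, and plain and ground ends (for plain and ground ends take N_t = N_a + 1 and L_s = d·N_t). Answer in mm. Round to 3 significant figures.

29.1 mm

plain and ground ends: N_t = N_a + 1 = 14 + 1 = 15
L_s = d·N_t = 1.94 × 15 = 29.1 mm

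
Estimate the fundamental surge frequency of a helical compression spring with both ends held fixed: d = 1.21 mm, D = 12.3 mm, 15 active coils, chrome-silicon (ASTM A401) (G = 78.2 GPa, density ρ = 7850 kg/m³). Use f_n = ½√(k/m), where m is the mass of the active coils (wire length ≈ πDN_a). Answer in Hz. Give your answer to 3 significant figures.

189 Hz

k = Gd⁴/(8D³N_a) = (78.2×10³)(1.21⁴)/(8·12.3³·15) = 0.75067 N/mm = 750.67 N/m
Wire length L = πDN_a = π·12.3·15 = 579.62 mm
m = ρ·(πd²/4)·L = 7850 × 1.1499×10⁻⁶ m² × 0.57962 m = 0.0052321 kg
f_n = ½√(k/m) = 0.5·√(750.67/0.0052321) = 0.5·√(1.4347e+05) = 189.39 Hz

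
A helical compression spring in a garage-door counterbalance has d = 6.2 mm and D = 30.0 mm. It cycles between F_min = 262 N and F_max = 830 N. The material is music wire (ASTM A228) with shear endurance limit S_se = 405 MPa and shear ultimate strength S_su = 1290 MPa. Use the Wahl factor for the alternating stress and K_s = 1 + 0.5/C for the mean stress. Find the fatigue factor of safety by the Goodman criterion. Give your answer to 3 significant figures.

2.24

C = D/d = 30.0/6.2 = 4.8387; K_W = (4C−1)/(4C−4)+0.615/C = 1.3225; K_s = 1+0.5/C = 1.1033
F_a = (F_max−F_min)/2 = 284 N; F_m = (F_max+F_min)/2 = 546 N
τ_a = K_W·8F_aD/(πd³) = 1.3225 × 91.034 = 120.39 MPa
τ_m = K_s·8F_mD/(πd³) = 1.1033 × 175.02 = 193.1 MPa
Goodman: 1/n_f = τ_a/S_se + τ_m/S_su = 120.39/405 + 193.1/1290 = 0.29726 + 0.14969 = 0.44695
n_f = 1/0.44695 = 2.237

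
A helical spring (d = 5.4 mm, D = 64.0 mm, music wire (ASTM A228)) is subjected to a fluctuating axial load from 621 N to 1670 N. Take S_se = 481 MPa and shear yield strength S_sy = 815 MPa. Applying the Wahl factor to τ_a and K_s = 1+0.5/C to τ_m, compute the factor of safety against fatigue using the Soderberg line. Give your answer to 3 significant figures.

C = D/d = 64.0/5.4 = 11.8519; K_W = (4C−1)/(4C−4)+0.615/C = 1.1210; K_s = 1+0.5/C = 1.0422
F_a = (F_max−F_min)/2 = 524.5 N; F_m = (F_max+F_min)/2 = 1145.5 N
τ_a = K_W·8F_aD/(πd³) = 1.1210 × 542.86 = 608.54 MPa
τ_m = K_s·8F_mD/(πd³) = 1.0422 × 1185.6 = 1235.6 MPa
Soderberg: 1/n_f = τ_a/S_se + τ_m/S_sy = 608.54/481 + 1235.6/815 = 1.26516 + 1.51608 = 2.7812
n_f = 1/2.7812 = 0.3596

0.360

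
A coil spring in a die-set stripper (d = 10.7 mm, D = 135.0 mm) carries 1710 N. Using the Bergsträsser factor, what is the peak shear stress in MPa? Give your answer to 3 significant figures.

530 MPa

Spring index C = D/d = 135.0/10.7 = 12.6168
K_B = (4C+2)/(4C−3) = 52.467/47.467 = 1.1053
τ₀ = 8FD/(πd³) = 8·1710·135.0/(π·10.7³) = 1.8468e+06/3848.6 = 479.86 MPa
τ_max = K·τ₀ = 1.1053 × 479.86 = 530.41 MPa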